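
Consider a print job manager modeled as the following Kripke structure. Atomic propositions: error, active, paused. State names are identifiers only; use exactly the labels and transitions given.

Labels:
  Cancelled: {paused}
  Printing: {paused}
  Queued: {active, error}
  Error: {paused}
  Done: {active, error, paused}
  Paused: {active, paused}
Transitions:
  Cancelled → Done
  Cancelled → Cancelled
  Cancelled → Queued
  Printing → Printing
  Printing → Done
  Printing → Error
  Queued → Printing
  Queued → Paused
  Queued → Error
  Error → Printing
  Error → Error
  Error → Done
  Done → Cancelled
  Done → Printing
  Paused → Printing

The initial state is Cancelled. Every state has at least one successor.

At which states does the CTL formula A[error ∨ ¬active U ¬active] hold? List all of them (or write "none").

{Cancelled, Printing, Error, Done}

States satisfying error ∨ ¬active: {Cancelled, Printing, Queued, Error, Done}.
States satisfying ¬active: {Cancelled, Printing, Error}.
States satisfying A[error ∨ ¬active U ¬active]: {Cancelled, Printing, Error, Done}.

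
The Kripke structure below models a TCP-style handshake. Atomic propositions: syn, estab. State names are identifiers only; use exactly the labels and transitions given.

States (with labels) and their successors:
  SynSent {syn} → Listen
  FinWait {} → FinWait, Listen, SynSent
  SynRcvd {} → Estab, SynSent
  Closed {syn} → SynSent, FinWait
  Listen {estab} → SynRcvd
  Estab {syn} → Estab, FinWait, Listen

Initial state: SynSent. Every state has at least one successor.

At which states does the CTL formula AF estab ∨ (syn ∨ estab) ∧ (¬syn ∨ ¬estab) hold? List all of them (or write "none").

States satisfying estab: {Listen}.
States satisfying AF estab: {SynSent, Listen}.
States satisfying syn ∨ estab: {SynSent, Closed, Listen, Estab}.
States satisfying ¬syn: {FinWait, SynRcvd, Listen}.
States satisfying ¬estab: {SynSent, FinWait, SynRcvd, Closed, Estab}.
States satisfying ¬syn ∨ ¬estab: {SynSent, FinWait, SynRcvd, Closed, Listen, Estab}.
States satisfying (syn ∨ estab) ∧ (¬syn ∨ ¬estab): {SynSent, Closed, Listen, Estab}.
States satisfying AF estab ∨ (syn ∨ estab) ∧ (¬syn ∨ ¬estab): {SynSent, Closed, Listen, Estab}.

{SynSent, Closed, Listen, Estab}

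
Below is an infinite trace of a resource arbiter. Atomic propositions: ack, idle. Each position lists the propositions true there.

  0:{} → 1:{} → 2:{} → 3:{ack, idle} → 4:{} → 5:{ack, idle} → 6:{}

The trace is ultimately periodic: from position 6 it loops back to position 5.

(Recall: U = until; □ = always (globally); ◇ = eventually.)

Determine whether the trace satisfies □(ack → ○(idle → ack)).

Yes

ack → ○(idle → ack) holds at every position 0..6, and those are all positions ever visited, so □(ack → ○(idle → ack)) holds.
Positions where ack holds: 3, 5.
Check ○(idle → ack) at each: 3→ok, 5→ok.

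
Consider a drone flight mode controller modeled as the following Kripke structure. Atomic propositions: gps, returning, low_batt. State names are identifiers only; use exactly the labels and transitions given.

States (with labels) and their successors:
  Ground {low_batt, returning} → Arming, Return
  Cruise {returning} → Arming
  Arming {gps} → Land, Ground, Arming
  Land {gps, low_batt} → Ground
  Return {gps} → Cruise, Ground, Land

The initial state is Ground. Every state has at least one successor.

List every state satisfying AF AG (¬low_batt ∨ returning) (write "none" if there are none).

none

States satisfying AG (¬low_batt ∨ returning): ∅.
States satisfying AF AG (¬low_batt ∨ returning): ∅.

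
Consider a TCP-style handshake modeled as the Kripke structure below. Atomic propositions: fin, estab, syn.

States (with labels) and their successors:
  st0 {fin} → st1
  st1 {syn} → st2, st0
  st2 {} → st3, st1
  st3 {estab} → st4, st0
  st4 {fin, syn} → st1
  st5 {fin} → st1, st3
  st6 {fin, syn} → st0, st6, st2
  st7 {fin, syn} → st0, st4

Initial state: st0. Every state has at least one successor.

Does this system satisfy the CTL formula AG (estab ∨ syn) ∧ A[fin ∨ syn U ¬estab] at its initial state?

Does not hold

States satisfying estab ∨ syn: {st1, st3, st4, st6, st7}.
States satisfying AG (estab ∨ syn): ∅.
States satisfying fin ∨ syn: {st0, st1, st4, st5, st6, st7}.
States satisfying ¬estab: {st0, st1, st2, st4, st5, st6, st7}.
States satisfying A[fin ∨ syn U ¬estab]: {st0, st1, st2, st4, st5, st6, st7}.
States satisfying AG (estab ∨ syn) ∧ A[fin ∨ syn U ¬estab]: ∅.
st0 ∉ Sat(AG (estab ∨ syn) ∧ A[fin ∨ syn U ¬estab]).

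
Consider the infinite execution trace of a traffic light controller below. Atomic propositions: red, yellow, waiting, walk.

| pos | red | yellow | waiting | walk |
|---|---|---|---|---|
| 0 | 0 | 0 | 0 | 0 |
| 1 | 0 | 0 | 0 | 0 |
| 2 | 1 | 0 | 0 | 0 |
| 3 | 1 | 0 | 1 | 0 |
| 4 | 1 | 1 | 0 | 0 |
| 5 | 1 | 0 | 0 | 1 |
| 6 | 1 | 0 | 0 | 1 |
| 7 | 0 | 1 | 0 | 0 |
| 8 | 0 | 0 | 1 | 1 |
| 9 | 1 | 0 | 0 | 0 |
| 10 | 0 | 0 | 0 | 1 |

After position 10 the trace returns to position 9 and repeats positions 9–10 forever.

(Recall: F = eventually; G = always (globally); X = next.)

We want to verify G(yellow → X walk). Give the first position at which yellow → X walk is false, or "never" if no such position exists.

never

yellow → X walk holds at every position 0..10, and those are all the positions the trace ever visits, so the invariant G(yellow → X walk) is never violated.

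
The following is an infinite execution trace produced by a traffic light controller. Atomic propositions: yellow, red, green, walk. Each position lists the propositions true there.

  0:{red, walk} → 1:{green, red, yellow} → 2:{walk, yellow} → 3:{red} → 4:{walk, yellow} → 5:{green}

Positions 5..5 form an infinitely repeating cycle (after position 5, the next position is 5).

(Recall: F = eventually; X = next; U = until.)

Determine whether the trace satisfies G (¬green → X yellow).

¬green → X yellow must hold at every position from 0 onward. It fails at position 2, so G (¬green → X yellow) is false.
Positions where ¬green holds: 0, 2, 3, 4.
Check X yellow at each: 0→ok, 2→fails, 3→ok, 4→fails.

Does not hold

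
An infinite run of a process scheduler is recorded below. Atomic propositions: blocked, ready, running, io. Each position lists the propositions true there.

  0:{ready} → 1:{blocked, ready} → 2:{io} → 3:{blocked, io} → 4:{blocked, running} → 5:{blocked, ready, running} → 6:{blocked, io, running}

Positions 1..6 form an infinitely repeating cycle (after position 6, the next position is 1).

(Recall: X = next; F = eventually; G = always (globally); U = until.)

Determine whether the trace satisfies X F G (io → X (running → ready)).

The position after 0 is 1; F G (io → X (running → ready)) is false there.

Does not hold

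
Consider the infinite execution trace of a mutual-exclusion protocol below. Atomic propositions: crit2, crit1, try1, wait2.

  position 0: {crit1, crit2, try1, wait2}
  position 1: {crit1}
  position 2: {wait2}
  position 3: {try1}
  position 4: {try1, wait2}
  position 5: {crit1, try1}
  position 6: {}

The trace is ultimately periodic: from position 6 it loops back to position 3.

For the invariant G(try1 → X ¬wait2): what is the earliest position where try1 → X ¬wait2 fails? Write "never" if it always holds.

Check try1 → X ¬wait2 at each position in order: 0 ✓, 1 ✓, 2 ✓.
At position 3 the labels are {try1} and the next position 4 has {try1, wait2}, so try1 → X ¬wait2 is false there. This is the first violation.

3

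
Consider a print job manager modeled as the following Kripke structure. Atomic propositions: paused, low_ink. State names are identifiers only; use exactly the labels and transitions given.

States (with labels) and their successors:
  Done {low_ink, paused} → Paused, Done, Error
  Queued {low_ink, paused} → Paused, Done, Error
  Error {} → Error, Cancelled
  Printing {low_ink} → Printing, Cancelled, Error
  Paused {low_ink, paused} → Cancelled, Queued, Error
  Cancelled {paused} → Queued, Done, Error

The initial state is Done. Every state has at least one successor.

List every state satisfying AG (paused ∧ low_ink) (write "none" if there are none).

none

States satisfying paused ∧ low_ink: {Done, Queued, Paused}.
States satisfying AG (paused ∧ low_ink): ∅.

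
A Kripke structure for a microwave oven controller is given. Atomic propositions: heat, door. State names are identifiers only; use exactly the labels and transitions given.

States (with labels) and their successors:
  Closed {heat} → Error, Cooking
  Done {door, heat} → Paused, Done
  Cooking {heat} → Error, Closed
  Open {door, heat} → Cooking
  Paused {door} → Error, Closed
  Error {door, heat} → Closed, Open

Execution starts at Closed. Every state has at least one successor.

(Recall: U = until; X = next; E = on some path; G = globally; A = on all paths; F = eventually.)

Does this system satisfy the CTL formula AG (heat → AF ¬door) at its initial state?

States satisfying heat → AF ¬door: {Closed, Cooking, Open, Paused, Error}.
States satisfying AG (heat → AF ¬door): {Closed, Cooking, Open, Paused, Error}.
Every state reachable from Closed satisfies heat → AF ¬door.
Closed ∈ Sat(AG (heat → AF ¬door)).

Holds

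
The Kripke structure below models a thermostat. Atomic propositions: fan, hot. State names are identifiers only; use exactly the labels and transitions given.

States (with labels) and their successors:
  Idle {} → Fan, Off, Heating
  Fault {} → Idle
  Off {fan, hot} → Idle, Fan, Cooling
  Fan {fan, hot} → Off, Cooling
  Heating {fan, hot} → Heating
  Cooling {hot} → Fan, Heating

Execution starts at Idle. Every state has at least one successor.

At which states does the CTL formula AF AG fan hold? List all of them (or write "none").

{Heating}

States satisfying AG fan: {Heating}.
States satisfying AF AG fan: {Heating}.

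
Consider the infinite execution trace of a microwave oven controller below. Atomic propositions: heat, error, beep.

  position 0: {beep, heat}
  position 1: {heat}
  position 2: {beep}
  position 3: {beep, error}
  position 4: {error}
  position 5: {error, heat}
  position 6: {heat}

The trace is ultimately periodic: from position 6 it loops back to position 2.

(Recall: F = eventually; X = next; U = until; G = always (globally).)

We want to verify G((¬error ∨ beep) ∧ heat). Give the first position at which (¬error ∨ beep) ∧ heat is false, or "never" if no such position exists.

2

Check (¬error ∨ beep) ∧ heat at each position in order: 0 ✓, 1 ✓.
At position 2 the labels are {beep}, so (¬error ∨ beep) ∧ heat is false there. This is the first violation.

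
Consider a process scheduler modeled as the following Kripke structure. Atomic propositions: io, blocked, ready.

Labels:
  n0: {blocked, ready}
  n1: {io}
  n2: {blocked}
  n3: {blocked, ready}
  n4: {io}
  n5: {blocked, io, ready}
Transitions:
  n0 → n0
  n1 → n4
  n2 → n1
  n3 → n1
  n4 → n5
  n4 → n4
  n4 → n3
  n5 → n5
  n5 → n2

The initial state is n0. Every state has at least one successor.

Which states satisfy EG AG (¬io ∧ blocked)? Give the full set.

States satisfying AG (¬io ∧ blocked): {n0}.
States satisfying EG AG (¬io ∧ blocked): {n0}.

{n0}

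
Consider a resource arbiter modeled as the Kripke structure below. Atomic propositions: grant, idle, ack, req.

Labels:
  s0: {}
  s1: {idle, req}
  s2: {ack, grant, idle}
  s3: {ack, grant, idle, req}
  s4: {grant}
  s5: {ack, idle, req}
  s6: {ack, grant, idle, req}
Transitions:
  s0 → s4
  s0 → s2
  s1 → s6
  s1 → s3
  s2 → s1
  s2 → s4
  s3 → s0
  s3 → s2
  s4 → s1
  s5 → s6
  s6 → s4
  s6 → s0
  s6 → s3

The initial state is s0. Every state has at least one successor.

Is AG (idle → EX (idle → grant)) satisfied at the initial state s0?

Yes

States satisfying idle → EX (idle → grant): {s0, s1, s2, s3, s4, s5, s6}.
States satisfying AG (idle → EX (idle → grant)): {s0, s1, s2, s3, s4, s5, s6}.
Every state reachable from s0 satisfies idle → EX (idle → grant).
s0 ∈ Sat(AG (idle → EX (idle → grant))).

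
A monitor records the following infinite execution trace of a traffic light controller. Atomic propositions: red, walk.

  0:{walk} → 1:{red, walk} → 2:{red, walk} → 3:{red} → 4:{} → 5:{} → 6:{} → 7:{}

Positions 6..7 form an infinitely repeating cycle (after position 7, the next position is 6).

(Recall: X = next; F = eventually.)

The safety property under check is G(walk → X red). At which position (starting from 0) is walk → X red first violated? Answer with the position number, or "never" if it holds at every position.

walk → X red holds at every position 0..7, and those are all the positions the trace ever visits, so the invariant G(walk → X red) is never violated.

never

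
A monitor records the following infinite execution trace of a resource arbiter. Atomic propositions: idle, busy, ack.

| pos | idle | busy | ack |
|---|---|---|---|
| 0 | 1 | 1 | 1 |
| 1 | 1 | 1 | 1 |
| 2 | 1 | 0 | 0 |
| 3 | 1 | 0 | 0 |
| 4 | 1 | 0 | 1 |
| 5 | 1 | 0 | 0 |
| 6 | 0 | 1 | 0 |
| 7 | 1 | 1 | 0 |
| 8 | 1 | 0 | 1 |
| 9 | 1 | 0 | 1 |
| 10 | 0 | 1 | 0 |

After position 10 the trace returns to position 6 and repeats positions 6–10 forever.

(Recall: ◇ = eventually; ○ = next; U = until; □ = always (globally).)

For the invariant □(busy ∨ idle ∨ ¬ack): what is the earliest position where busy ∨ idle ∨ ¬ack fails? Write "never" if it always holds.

never

busy ∨ idle ∨ ¬ack holds at every position 0..10, and those are all the positions the trace ever visits, so the invariant □(busy ∨ idle ∨ ¬ack) is never violated.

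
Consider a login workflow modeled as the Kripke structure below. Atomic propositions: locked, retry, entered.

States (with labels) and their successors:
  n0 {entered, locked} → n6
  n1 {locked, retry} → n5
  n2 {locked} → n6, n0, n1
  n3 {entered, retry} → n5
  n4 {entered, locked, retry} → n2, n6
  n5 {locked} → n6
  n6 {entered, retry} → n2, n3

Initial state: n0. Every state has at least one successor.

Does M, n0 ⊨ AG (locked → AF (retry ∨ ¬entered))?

Holds

States satisfying locked → AF (retry ∨ ¬entered): {n0, n1, n2, n3, n4, n5, n6}.
States satisfying AG (locked → AF (retry ∨ ¬entered)): {n0, n1, n2, n3, n4, n5, n6}.
Every state reachable from n0 satisfies locked → AF (retry ∨ ¬entered).
n0 ∈ Sat(AG (locked → AF (retry ∨ ¬entered))).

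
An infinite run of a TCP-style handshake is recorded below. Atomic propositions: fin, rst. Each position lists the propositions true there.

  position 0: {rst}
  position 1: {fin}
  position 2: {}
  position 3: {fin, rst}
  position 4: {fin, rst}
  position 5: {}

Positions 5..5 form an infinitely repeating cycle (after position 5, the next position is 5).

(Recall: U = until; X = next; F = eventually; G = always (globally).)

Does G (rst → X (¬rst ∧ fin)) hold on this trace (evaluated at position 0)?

rst → X (¬rst ∧ fin) must hold at every position from 0 onward. It fails at position 3, so G (rst → X (¬rst ∧ fin)) is false.
Positions where rst holds: 0, 3, 4.
Check X (¬rst ∧ fin) at each: 0→ok, 3→fails, 4→fails.

No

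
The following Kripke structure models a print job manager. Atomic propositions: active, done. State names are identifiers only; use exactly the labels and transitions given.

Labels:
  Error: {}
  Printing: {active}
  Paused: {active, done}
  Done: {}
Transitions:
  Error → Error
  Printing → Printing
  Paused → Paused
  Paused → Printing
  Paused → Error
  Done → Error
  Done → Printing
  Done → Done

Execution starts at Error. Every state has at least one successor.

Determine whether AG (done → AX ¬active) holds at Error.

Holds

States satisfying done → AX ¬active: {Error, Printing, Done}.
States satisfying AG (done → AX ¬active): {Error, Printing, Done}.
Every state reachable from Error satisfies done → AX ¬active.
Error ∈ Sat(AG (done → AX ¬active)).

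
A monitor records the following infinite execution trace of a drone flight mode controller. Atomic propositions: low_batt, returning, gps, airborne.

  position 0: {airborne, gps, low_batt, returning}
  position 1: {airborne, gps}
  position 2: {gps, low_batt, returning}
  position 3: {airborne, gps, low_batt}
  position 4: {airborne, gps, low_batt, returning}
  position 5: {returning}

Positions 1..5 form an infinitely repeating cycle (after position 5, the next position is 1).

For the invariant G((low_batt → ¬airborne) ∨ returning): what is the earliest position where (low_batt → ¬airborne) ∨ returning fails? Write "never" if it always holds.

3

Check (low_batt → ¬airborne) ∨ returning at each position in order: 0 ✓, 1 ✓, 2 ✓.
At position 3 the labels are {airborne, gps, low_batt}, so (low_batt → ¬airborne) ∨ returning is false there. This is the first violation.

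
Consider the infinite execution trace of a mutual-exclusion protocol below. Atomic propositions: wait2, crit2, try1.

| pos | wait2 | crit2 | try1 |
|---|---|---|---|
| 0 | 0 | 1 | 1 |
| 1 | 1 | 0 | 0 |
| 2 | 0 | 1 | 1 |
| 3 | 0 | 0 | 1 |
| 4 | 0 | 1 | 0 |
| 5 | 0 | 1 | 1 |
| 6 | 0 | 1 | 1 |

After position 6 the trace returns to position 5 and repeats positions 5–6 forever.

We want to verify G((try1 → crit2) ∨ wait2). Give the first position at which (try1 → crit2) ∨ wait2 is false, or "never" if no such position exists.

3

Check (try1 → crit2) ∨ wait2 at each position in order: 0 ✓, 1 ✓, 2 ✓.
At position 3 the labels are {try1}, so (try1 → crit2) ∨ wait2 is false there. This is the first violation.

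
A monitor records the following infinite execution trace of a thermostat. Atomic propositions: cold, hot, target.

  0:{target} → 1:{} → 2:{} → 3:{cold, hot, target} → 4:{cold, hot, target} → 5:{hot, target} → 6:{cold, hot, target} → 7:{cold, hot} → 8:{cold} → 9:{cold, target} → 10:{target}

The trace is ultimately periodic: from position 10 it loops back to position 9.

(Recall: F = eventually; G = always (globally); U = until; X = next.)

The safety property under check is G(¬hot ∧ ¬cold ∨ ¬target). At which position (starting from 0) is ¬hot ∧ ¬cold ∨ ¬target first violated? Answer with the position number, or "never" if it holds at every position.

Check ¬hot ∧ ¬cold ∨ ¬target at each position in order: 0 ✓, 1 ✓, 2 ✓.
At position 3 the labels are {cold, hot, target}, so ¬hot ∧ ¬cold ∨ ¬target is false there. This is the first violation.

3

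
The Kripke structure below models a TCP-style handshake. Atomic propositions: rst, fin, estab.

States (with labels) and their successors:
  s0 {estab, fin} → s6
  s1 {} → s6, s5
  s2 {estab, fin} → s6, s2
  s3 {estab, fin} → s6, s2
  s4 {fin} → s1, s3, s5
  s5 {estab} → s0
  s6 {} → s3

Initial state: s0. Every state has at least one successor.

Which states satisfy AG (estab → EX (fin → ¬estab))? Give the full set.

States satisfying estab → EX (fin → ¬estab): {s0, s1, s2, s3, s4, s6}.
States satisfying AG (estab → EX (fin → ¬estab)): {s0, s2, s3, s6}.

{s0, s2, s3, s6}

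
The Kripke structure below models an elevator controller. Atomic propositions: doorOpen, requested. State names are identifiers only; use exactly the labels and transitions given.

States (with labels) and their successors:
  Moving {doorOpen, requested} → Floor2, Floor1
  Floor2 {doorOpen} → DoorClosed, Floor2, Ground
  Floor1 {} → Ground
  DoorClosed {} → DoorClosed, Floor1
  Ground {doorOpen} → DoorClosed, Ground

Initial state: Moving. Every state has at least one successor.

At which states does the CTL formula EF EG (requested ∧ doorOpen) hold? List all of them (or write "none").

none

States satisfying EG (requested ∧ doorOpen): ∅.
States satisfying EF EG (requested ∧ doorOpen): ∅.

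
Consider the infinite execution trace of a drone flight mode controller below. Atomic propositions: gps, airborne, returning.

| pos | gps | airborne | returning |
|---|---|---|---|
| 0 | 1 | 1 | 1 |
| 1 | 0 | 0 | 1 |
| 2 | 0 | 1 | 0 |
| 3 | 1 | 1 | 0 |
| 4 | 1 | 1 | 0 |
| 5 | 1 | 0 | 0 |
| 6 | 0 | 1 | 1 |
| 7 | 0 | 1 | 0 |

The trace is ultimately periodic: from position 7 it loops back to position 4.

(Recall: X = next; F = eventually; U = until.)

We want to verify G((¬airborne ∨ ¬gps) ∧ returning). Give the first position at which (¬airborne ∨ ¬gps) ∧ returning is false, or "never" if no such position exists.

0

At position 0 the labels are {airborne, gps, returning}, so (¬airborne ∨ ¬gps) ∧ returning is false there. This is the first violation.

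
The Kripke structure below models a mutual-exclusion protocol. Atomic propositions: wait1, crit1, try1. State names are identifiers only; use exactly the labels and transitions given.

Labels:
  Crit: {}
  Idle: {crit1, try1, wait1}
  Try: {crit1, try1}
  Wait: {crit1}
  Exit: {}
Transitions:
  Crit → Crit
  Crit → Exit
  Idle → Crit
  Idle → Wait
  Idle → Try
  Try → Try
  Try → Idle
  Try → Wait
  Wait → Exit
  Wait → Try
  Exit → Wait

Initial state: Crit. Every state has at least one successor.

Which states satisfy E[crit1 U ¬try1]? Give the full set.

{Crit, Idle, Try, Wait, Exit}

States satisfying crit1: {Idle, Try, Wait}.
States satisfying ¬try1: {Crit, Wait, Exit}.
States satisfying E[crit1 U ¬try1]: {Crit, Idle, Try, Wait, Exit}.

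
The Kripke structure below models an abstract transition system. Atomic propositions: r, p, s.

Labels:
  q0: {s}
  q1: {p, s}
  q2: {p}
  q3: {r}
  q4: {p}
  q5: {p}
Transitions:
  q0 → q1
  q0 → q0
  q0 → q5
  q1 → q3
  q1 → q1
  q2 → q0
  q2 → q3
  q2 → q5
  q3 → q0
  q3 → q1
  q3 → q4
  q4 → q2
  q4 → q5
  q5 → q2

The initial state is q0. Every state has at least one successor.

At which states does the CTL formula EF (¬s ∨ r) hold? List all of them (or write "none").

{q0, q1, q2, q3, q4, q5}

States satisfying ¬s ∨ r: {q2, q3, q4, q5}.
States satisfying EF (¬s ∨ r): {q0, q1, q2, q3, q4, q5}.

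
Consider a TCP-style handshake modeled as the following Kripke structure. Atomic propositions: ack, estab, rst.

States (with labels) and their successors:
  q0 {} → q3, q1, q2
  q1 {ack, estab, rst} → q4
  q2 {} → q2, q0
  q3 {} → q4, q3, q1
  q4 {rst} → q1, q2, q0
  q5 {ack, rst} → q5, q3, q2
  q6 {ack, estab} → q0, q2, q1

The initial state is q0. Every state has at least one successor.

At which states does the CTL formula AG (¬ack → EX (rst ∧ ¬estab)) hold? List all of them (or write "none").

States satisfying ¬ack → EX (rst ∧ ¬estab): {q1, q3, q5, q6}.
States satisfying AG (¬ack → EX (rst ∧ ¬estab)): ∅.

none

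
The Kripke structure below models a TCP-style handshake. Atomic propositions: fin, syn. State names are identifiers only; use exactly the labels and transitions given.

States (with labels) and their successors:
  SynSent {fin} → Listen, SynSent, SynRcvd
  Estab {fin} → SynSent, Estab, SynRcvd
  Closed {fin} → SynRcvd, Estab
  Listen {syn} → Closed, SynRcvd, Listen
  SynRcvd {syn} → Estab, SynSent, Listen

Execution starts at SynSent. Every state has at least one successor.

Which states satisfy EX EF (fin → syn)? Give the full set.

{SynSent, Estab, Closed, Listen, SynRcvd}

States satisfying EF (fin → syn): {SynSent, Estab, Closed, Listen, SynRcvd}.
States satisfying EX EF (fin → syn): {SynSent, Estab, Closed, Listen, SynRcvd}.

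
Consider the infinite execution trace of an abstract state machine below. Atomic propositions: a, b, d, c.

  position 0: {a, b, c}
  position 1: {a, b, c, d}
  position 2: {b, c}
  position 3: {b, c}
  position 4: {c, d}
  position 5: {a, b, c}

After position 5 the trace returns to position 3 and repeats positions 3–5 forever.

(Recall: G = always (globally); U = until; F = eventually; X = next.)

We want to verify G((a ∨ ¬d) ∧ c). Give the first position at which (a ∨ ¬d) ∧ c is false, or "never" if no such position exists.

Check (a ∨ ¬d) ∧ c at each position in order: 0 ✓, 1 ✓, 2 ✓, 3 ✓.
At position 4 the labels are {c, d}, so (a ∨ ¬d) ∧ c is false there. This is the first violation.

4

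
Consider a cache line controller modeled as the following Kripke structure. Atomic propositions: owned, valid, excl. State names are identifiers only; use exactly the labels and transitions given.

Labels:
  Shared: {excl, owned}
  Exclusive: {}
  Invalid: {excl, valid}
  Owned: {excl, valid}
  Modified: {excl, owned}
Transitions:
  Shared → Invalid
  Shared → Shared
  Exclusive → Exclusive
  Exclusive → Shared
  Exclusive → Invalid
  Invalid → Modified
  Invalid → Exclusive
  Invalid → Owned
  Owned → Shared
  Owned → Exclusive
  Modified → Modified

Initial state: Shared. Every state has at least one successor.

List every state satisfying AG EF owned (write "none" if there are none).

States satisfying EF owned: {Shared, Exclusive, Invalid, Owned, Modified}.
States satisfying AG EF owned: {Shared, Exclusive, Invalid, Owned, Modified}.

{Shared, Exclusive, Invalid, Owned, Modified}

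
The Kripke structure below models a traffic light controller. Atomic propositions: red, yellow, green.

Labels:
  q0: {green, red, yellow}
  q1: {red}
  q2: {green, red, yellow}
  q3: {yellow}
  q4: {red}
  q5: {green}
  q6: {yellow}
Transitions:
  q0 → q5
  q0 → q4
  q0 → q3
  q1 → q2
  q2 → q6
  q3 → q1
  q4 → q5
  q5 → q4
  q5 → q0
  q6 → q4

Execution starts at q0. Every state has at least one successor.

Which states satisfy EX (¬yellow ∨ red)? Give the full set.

{q0, q1, q3, q4, q5, q6}

States satisfying ¬yellow ∨ red: {q0, q1, q2, q4, q5}.
States satisfying EX (¬yellow ∨ red): {q0, q1, q3, q4, q5, q6}.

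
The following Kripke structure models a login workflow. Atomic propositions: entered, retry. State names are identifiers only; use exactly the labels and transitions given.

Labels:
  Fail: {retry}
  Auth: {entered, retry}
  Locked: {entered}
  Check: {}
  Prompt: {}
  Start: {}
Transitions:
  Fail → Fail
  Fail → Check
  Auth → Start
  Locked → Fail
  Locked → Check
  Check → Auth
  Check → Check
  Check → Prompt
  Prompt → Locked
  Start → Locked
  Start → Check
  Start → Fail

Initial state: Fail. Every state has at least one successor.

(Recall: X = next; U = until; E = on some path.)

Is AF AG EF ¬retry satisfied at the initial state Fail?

States satisfying AG EF ¬retry: {Fail, Auth, Locked, Check, Prompt, Start}.
States satisfying AF AG EF ¬retry: {Fail, Auth, Locked, Check, Prompt, Start}.
Fail ∈ Sat(AF AG EF ¬retry).

Yes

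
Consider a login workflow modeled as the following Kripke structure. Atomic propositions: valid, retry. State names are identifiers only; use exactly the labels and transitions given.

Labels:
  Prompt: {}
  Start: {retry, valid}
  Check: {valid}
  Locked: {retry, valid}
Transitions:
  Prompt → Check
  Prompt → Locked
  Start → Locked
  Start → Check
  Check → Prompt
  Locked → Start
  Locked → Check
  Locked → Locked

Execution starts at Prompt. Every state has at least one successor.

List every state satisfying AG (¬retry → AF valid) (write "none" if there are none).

{Prompt, Start, Check, Locked}

States satisfying ¬retry → AF valid: {Prompt, Start, Check, Locked}.
States satisfying AG (¬retry → AF valid): {Prompt, Start, Check, Locked}.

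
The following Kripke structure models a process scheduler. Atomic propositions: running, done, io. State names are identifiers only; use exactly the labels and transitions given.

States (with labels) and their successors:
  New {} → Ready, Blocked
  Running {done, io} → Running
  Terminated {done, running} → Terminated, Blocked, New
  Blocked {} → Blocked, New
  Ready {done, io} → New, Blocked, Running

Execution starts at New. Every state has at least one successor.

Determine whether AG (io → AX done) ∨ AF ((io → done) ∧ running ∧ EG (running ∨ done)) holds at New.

States satisfying io → AX done: {New, Running, Terminated, Blocked}.
States satisfying AG (io → AX done): {Running}.
States satisfying (io → done) ∧ running ∧ EG (running ∨ done): {Terminated}.
States satisfying AF ((io → done) ∧ running ∧ EG (running ∨ done)): {Terminated}.
States satisfying AG (io → AX done) ∨ AF ((io → done) ∧ running ∧ EG (running ∨ done)): {Running, Terminated}.
New ∉ Sat(AG (io → AX done) ∨ AF ((io → done) ∧ running ∧ EG (running ∨ done))).

No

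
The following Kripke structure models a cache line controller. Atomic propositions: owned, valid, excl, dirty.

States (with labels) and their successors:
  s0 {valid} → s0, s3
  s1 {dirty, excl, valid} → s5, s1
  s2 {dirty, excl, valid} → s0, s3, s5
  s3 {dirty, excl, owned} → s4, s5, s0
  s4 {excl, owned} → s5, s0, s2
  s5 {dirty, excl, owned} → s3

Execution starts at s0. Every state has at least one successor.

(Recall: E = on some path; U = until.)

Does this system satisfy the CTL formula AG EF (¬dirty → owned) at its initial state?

States satisfying EF (¬dirty → owned): {s0, s1, s2, s3, s4, s5}.
States satisfying AG EF (¬dirty → owned): {s0, s1, s2, s3, s4, s5}.
Every state reachable from s0 satisfies EF (¬dirty → owned).
s0 ∈ Sat(AG EF (¬dirty → owned)).

Satisfied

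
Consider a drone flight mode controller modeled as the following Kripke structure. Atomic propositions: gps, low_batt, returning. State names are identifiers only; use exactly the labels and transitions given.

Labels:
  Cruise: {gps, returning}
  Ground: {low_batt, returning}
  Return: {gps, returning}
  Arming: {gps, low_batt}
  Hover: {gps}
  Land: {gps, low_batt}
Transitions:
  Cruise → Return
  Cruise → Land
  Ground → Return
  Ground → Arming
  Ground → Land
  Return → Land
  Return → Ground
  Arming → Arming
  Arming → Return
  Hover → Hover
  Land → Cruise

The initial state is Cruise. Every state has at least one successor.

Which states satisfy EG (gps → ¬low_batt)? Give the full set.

{Cruise, Ground, Return, Hover}

States satisfying gps → ¬low_batt: {Cruise, Ground, Return, Hover}.
States satisfying EG (gps → ¬low_batt): {Cruise, Ground, Return, Hover}.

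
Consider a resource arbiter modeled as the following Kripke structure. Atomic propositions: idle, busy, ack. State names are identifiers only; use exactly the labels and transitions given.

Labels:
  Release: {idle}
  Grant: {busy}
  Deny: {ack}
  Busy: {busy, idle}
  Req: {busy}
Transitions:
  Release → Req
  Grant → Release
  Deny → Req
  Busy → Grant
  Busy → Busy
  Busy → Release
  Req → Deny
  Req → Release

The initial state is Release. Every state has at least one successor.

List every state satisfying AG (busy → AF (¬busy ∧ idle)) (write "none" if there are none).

States satisfying busy → AF (¬busy ∧ idle): {Release, Grant, Deny}.
States satisfying AG (busy → AF (¬busy ∧ idle)): ∅.

none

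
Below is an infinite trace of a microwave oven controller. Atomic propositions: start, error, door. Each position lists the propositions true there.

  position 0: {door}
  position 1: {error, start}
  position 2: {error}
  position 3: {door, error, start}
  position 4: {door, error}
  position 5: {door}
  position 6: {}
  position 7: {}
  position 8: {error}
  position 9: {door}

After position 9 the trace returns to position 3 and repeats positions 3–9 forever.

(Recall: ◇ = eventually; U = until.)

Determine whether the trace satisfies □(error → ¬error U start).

Violated

error → ¬error U start must hold at every position from 0 onward. It fails at position 2, so □(error → ¬error U start) is false.
Positions where error holds: 1, 2, 3, 4, 8.
Check ¬error U start at each: 1→ok, 2→fails, 3→ok, 4→fails, 8→fails.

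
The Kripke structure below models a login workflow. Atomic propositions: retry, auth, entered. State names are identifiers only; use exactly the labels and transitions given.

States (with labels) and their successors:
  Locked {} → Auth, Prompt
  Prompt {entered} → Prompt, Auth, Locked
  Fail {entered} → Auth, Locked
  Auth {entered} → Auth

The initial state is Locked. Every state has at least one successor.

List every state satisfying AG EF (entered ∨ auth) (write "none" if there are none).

{Locked, Prompt, Fail, Auth}

States satisfying EF (entered ∨ auth): {Locked, Prompt, Fail, Auth}.
States satisfying AG EF (entered ∨ auth): {Locked, Prompt, Fail, Auth}.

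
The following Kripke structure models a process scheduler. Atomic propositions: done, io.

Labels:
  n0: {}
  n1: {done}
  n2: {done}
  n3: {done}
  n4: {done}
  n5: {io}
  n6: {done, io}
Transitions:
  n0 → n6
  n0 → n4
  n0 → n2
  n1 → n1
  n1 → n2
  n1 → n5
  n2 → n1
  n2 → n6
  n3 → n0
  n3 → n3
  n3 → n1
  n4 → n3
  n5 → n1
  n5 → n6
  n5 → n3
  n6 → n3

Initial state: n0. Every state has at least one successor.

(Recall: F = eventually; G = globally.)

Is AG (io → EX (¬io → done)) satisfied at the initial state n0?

Holds

States satisfying io → EX (¬io → done): {n0, n1, n2, n3, n4, n5, n6}.
States satisfying AG (io → EX (¬io → done)): {n0, n1, n2, n3, n4, n5, n6}.
Every state reachable from n0 satisfies io → EX (¬io → done).
n0 ∈ Sat(AG (io → EX (¬io → done))).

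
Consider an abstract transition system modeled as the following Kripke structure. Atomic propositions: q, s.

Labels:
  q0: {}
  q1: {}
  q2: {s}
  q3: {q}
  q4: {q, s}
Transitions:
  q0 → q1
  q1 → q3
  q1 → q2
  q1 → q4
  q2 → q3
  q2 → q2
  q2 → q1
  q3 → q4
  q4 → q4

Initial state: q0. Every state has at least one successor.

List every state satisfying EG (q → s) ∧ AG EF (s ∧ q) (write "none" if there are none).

States satisfying q → s: {q0, q1, q2, q4}.
States satisfying EG (q → s): {q0, q1, q2, q4}.
States satisfying EF (s ∧ q): {q0, q1, q2, q3, q4}.
States satisfying AG EF (s ∧ q): {q0, q1, q2, q3, q4}.
States satisfying EG (q → s) ∧ AG EF (s ∧ q): {q0, q1, q2, q4}.

{q0, q1, q2, q4}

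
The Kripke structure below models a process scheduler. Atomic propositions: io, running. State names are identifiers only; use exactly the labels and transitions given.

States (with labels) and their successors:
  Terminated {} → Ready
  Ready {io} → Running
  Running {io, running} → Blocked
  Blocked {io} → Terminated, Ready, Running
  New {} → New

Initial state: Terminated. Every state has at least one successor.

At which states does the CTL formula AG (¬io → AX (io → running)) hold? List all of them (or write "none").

{New}

States satisfying ¬io → AX (io → running): {Ready, Running, Blocked, New}.
States satisfying AG (¬io → AX (io → running)): {New}.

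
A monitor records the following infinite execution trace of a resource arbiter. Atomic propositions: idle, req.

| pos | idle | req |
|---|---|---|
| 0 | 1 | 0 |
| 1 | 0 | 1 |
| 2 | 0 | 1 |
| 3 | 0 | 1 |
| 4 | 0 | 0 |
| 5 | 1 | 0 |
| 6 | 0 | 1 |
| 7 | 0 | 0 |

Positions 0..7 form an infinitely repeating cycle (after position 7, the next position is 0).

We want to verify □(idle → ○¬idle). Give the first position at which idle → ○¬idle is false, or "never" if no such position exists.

never

idle → ○¬idle holds at every position 0..7, and those are all the positions the trace ever visits, so the invariant □(idle → ○¬idle) is never violated.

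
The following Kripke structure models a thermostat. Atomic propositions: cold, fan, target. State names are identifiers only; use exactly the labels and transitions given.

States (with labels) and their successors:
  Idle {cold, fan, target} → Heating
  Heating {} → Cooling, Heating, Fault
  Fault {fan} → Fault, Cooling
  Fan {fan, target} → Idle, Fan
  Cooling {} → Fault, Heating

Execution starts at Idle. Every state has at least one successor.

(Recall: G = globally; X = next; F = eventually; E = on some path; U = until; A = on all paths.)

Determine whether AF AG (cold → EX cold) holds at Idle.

Satisfied

States satisfying AG (cold → EX cold): {Heating, Fault, Cooling}.
States satisfying AF AG (cold → EX cold): {Idle, Heating, Fault, Cooling}.
Idle ∈ Sat(AF AG (cold → EX cold)).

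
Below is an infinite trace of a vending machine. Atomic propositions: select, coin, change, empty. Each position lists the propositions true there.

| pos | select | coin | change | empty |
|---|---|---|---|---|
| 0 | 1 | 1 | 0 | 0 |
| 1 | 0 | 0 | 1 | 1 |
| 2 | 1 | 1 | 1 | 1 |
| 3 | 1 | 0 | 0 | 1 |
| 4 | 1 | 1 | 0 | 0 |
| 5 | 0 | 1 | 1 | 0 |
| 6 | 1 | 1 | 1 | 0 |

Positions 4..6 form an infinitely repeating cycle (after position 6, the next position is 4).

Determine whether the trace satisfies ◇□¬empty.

□¬empty holds at position 4, which is reachable from 0, so ◇□¬empty holds.

Holds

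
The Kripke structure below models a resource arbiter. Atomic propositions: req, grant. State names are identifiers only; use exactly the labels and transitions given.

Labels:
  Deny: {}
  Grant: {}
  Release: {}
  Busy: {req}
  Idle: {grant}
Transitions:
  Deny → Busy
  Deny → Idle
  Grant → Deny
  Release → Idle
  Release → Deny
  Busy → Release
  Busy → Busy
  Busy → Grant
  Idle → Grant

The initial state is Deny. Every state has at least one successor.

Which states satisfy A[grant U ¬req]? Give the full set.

States satisfying grant: {Idle}.
States satisfying ¬req: {Deny, Grant, Release, Idle}.
States satisfying A[grant U ¬req]: {Deny, Grant, Release, Idle}.

{Deny, Grant, Release, Idle}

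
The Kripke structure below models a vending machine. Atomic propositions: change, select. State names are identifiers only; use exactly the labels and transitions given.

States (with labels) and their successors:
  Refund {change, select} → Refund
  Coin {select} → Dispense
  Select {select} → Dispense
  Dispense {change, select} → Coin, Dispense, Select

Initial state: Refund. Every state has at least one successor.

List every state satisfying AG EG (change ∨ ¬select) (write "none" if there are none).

{Refund}

States satisfying EG (change ∨ ¬select): {Refund, Dispense}.
States satisfying AG EG (change ∨ ¬select): {Refund}.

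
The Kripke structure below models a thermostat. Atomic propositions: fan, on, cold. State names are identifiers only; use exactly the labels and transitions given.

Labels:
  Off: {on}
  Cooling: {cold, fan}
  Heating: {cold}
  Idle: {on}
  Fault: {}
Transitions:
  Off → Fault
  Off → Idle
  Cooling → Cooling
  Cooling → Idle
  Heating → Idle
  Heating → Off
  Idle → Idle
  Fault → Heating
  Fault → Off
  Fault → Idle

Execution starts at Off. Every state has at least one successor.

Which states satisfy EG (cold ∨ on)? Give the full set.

{Off, Cooling, Heating, Idle}

States satisfying cold ∨ on: {Off, Cooling, Heating, Idle}.
States satisfying EG (cold ∨ on): {Off, Cooling, Heating, Idle}.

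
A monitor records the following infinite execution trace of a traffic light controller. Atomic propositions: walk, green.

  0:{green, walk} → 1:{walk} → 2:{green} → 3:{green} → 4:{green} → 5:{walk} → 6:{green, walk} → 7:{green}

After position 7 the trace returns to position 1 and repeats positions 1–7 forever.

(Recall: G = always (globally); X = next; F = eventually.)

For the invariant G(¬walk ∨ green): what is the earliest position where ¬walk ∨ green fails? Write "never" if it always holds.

1

Check ¬walk ∨ green at each position in order: 0 ✓.
At position 1 the labels are {walk}, so ¬walk ∨ green is false there. This is the first violation.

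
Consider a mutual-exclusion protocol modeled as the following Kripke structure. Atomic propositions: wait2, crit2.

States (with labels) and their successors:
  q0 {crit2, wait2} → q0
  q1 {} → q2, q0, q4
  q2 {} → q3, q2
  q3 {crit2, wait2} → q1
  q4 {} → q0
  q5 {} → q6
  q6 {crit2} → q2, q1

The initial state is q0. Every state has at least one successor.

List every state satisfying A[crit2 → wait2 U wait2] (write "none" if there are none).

States satisfying crit2 → wait2: {q0, q1, q2, q3, q4, q5}.
States satisfying wait2: {q0, q3}.
States satisfying A[crit2 → wait2 U wait2]: {q0, q3, q4}.

{q0, q3, q4}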